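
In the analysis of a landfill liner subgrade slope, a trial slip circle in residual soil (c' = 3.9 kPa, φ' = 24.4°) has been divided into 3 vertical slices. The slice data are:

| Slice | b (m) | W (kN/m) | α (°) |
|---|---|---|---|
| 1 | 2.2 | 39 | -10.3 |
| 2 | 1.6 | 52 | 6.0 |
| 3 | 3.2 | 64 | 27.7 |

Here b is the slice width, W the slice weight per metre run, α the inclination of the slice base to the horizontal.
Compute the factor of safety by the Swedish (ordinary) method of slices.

FS = 3.39

Ordinary method of slices: FS = Σ[c'·Δl_i + (W_i cosα_i)·tanφ'] / Σ W_i sinα_i, with Δl_i = b_i / cosα_i.
Slice 1: Δl = 2.2/cos(-10.3°) = 2.236 m; N'_1 = 39·cos(-10.3°) = 38.4; c'Δl = 8.72; W sinα = -7.0
Slice 2: Δl = 1.6/cos6.0° = 1.609 m; N'_2 = 52·cos6.0° = 51.7; c'Δl = 6.27; W sinα = 5.4
Slice 3: Δl = 3.2/cos27.7° = 3.614 m; N'_3 = 64·cos27.7° = 56.7; c'Δl = 14.10; W sinα = 29.7
Σc'Δl = 29.1 kN/m; ΣN' = 146.8 kN/m; ΣW sinα = 28.2 kN/m
Resisting = 29.1 + 146.8·tan24.4° = 29.1 + 66.6 = 95.7 kN/m
FS = 95.7 / 28.2 = 3.391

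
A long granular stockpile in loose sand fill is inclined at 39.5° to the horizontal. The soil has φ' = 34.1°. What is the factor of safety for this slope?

FS = 0.82

For a dry cohesionless infinite slope the factor of safety is FS = tanφ' / tanβ.
FS = tan34.1° / tan39.5° = 0.6771 / 0.8243 = 0.821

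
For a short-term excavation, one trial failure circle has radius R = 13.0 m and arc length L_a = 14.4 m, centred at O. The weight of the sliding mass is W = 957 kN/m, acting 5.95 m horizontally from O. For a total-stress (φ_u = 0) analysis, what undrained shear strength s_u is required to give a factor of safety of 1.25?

s_u = 38.0 kPa

FS = s_u·L_a·R / (W·d), so s_u = FS·W·d / (L_a·R).
s_u = 1.25·957·5.95 / (14.40·13.0) = 7117.7 / 187.20 = 38.02 kPa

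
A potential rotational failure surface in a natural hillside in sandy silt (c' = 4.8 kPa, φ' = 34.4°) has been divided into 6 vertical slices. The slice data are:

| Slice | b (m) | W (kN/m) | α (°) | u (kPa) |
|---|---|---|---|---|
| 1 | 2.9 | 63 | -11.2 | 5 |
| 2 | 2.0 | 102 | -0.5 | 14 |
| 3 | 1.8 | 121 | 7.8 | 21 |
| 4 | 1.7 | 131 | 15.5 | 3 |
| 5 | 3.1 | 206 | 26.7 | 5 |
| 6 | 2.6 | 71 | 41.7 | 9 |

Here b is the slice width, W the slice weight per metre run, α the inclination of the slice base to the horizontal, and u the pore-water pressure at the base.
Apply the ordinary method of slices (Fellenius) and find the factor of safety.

Ordinary method of slices: FS = Σ[c'·Δl_i + (W_i cosα_i − u_i·Δl_i)·tanφ'] / Σ W_i sinα_i, with Δl_i = b_i / cosα_i.
Slice 1: Δl = 2.9/cos(-11.2°) = 2.956 m; N'_1 = 63·cos(-11.2°) − 5·2.956 = 47.0; c'Δl = 14.19; W sinα = -12.2
Slice 2: Δl = 2.0/cos(-0.5°) = 2.000 m; N'_2 = 102·cos(-0.5°) − 14·2.000 = 74.0; c'Δl = 9.60; W sinα = -0.9
Slice 3: Δl = 1.8/cos7.8° = 1.817 m; N'_3 = 121·cos7.8° − 21·1.817 = 81.7; c'Δl = 8.72; W sinα = 16.4
Slice 4: Δl = 1.7/cos15.5° = 1.764 m; N'_4 = 131·cos15.5° − 3·1.764 = 120.9; c'Δl = 8.47; W sinα = 35.0
Slice 5: Δl = 3.1/cos26.7° = 3.470 m; N'_5 = 206·cos26.7° − 5·3.470 = 166.7; c'Δl = 16.66; W sinα = 92.6
Slice 6: Δl = 2.6/cos41.7° = 3.482 m; N'_6 = 71·cos41.7° − 9·3.482 = 21.7; c'Δl = 16.71; W sinα = 47.2
Σc'Δl = 74.4 kN/m; ΣN' = 512.0 kN/m; ΣW sinα = 178.1 kN/m
Resisting = 74.4 + 512.0·tan34.4° = 74.4 + 350.6 = 425.0 kN/m
FS = 425.0 / 178.1 = 2.386

FS = 2.39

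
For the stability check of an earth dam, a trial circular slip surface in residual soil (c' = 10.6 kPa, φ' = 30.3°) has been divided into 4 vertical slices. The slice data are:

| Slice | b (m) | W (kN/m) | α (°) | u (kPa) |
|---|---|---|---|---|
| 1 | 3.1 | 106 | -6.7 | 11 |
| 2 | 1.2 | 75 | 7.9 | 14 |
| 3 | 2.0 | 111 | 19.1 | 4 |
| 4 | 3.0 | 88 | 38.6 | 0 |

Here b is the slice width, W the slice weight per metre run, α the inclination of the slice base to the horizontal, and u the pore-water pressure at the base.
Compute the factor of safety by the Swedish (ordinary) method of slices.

FS = 3.15

Ordinary method of slices: FS = Σ[c'·Δl_i + (W_i cosα_i − u_i·Δl_i)·tanφ'] / Σ W_i sinα_i, with Δl_i = b_i / cosα_i.
Slice 1: Δl = 3.1/cos(-6.7°) = 3.121 m; N'_1 = 106·cos(-6.7°) − 11·3.121 = 70.9; c'Δl = 33.09; W sinα = -12.4
Slice 2: Δl = 1.2/cos7.9° = 1.211 m; N'_2 = 75·cos7.9° − 14·1.211 = 57.3; c'Δl = 12.84; W sinα = 10.3
Slice 3: Δl = 2.0/cos19.1° = 2.117 m; N'_3 = 111·cos19.1° − 4·2.117 = 96.4; c'Δl = 22.44; W sinα = 36.3
Slice 4: Δl = 3.0/cos38.6° = 3.839 m; N'_4 = 88·cos38.6° − 0·3.839 = 68.8; c'Δl = 40.69; W sinα = 54.9
Σc'Δl = 109.1 kN/m; ΣN' = 293.5 kN/m; ΣW sinα = 89.2 kN/m
Resisting = 109.1 + 293.5·tan30.3° = 109.1 + 171.5 = 280.5 kN/m
FS = 280.5 / 89.2 = 3.146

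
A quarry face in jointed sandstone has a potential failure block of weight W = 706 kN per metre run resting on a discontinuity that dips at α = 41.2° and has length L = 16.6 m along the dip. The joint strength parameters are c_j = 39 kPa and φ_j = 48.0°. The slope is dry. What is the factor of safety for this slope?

FS = 2.66

Resolving the block weight along and normal to the plane and applying the Mohr–Coulomb strength on the joint:
N' = W cosα = 706·cos41.2° = 531.2 kN/m
Driving force T = W sinα = 706·sin41.2° = 465.0 kN/m
Resisting force R = c_j·L + N'·tanφ_j = 39·16.6 + 531.2·tan48.0° = 647.4 + 590.0 = 1237.4 kN/m
FS = R / T = 1237.4 / 465.0 = 2.661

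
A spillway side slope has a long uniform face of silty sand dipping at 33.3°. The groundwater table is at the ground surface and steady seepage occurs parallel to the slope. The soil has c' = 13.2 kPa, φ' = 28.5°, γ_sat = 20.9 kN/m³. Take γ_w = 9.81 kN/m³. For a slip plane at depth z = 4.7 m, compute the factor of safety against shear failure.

With seepage parallel to the slope and the water table at the surface, the effective normal stress on the slip plane uses the buoyant unit weight γ' = γ_sat − γ_w while the driving shear stress uses γ_sat:
FS = [c' + γ' z cos²β tanφ'] / [γ_sat z sinβ cosβ]
γ' = 20.9 − 9.81 = 11.09 kN/m³
Numerator = 13.2 + 11.09·4.7·cos²33.3°·tan28.5° = 13.2 + 11.09·4.7·0.6986·0.5430 = 32.970 kPa
Denominator = 20.9·4.7·sin33.3°·cos33.3° = 20.9·4.7·0.5490·0.8358 = 45.076 kPa
FS = 32.970 / 45.076 = 0.731

FS = 0.73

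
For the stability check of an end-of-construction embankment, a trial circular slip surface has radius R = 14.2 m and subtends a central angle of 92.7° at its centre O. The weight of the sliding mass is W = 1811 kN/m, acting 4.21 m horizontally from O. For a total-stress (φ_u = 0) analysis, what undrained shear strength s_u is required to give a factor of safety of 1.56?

s_u = 36.5 kPa

FS = s_u·L_a·R / (W·d), so s_u = FS·W·d / (L_a·R).
Arc length L_a = R·θ = 14.2·(92.7°·π/180) = 14.2·1.6179 = 22.97 m
s_u = 1.56·1811·4.21 / (22.97·14.2) = 11893.9 / 326.24 = 36.46 kPa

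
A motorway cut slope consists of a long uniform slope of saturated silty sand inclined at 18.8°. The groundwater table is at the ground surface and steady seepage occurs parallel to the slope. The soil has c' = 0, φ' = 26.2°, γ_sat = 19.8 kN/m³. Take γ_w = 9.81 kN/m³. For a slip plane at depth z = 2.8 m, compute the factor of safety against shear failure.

With seepage parallel to the slope and the water table at the surface, the effective normal stress on the slip plane uses the buoyant unit weight γ' = γ_sat − γ_w while the driving shear stress uses γ_sat:
FS = [c' + γ' z cos²β tanφ'] / [γ_sat z sinβ cosβ]
(For c' = 0 this reduces to FS = (γ'/γ_sat)·tanφ'/tanβ.)
γ' = 19.8 − 9.81 = 9.99 kN/m³
Numerator = 0.0 + 9.99·2.8·cos²18.8°·tan26.2° = 0.0 + 9.99·2.8·0.8961·0.4921 = 12.334 kPa
Denominator = 19.8·2.8·sin18.8°·cos18.8° = 19.8·2.8·0.3223·0.9466 = 16.913 kPa
FS = 12.334 / 16.913 = 0.729

FS = 0.73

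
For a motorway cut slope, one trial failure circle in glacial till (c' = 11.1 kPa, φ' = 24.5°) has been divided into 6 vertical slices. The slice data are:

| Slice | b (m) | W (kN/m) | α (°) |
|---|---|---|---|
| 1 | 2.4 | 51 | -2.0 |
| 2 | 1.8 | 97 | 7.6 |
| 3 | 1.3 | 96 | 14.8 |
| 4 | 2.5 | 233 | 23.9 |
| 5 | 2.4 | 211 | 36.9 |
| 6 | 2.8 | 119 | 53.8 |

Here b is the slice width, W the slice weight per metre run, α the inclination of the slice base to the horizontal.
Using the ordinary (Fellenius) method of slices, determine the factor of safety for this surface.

FS = 1.40

Ordinary method of slices: FS = Σ[c'·Δl_i + (W_i cosα_i)·tanφ'] / Σ W_i sinα_i, with Δl_i = b_i / cosα_i.
Slice 1: Δl = 2.4/cos(-2.0°) = 2.401 m; N'_1 = 51·cos(-2.0°) = 51.0; c'Δl = 26.66; W sinα = -1.8
Slice 2: Δl = 1.8/cos7.6° = 1.816 m; N'_2 = 97·cos7.6° = 96.1; c'Δl = 20.16; W sinα = 12.8
Slice 3: Δl = 1.3/cos14.8° = 1.345 m; N'_3 = 96·cos14.8° = 92.8; c'Δl = 14.93; W sinα = 24.5
Slice 4: Δl = 2.5/cos23.9° = 2.734 m; N'_4 = 233·cos23.9° = 213.0; c'Δl = 30.35; W sinα = 94.4
Slice 5: Δl = 2.4/cos36.9° = 3.001 m; N'_5 = 211·cos36.9° = 168.7; c'Δl = 33.31; W sinα = 126.7
Slice 6: Δl = 2.8/cos53.8° = 4.741 m; N'_6 = 119·cos53.8° = 70.3; c'Δl = 52.62; W sinα = 96.0
Σc'Δl = 178.0 kN/m; ΣN' = 692.0 kN/m; ΣW sinα = 352.7 kN/m
Resisting = 178.0 + 692.0·tan24.5° = 178.0 + 315.3 = 493.4 kN/m
FS = 493.4 / 352.7 = 1.399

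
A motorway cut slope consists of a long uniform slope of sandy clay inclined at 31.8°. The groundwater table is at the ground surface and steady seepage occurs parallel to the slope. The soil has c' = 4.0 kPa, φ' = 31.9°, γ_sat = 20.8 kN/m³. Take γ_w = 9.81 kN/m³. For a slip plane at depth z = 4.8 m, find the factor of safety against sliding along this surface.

With seepage parallel to the slope and the water table at the surface, the effective normal stress on the slip plane uses the buoyant unit weight γ' = γ_sat − γ_w while the driving shear stress uses γ_sat:
FS = [c' + γ' z cos²β tanφ'] / [γ_sat z sinβ cosβ]
γ' = 20.8 − 9.81 = 10.99 kN/m³
Numerator = 4.0 + 10.99·4.8·cos²31.8°·tan31.9° = 4.0 + 10.99·4.8·0.7223·0.6224 = 27.717 kPa
Denominator = 20.8·4.8·sin31.8°·cos31.8° = 20.8·4.8·0.5270·0.8499 = 44.714 kPa
FS = 27.717 / 44.714 = 0.620

FS = 0.62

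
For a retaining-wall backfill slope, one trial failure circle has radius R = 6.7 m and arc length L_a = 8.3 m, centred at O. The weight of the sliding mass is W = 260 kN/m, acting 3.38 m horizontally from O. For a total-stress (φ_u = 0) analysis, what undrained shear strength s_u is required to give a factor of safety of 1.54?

FS = s_u·L_a·R / (W·d), so s_u = FS·W·d / (L_a·R).
s_u = 1.54·260·3.38 / (8.30·6.7) = 1353.4 / 55.61 = 24.34 kPa

s_u = 24.3 kPa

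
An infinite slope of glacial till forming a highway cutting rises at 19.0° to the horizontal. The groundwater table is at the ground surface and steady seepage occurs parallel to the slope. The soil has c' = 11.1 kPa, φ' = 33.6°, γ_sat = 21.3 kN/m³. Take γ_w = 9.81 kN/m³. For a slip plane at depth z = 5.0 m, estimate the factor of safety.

With seepage parallel to the slope and the water table at the surface, the effective normal stress on the slip plane uses the buoyant unit weight γ' = γ_sat − γ_w while the driving shear stress uses γ_sat:
FS = [c' + γ' z cos²β tanφ'] / [γ_sat z sinβ cosβ]
γ' = 21.3 − 9.81 = 11.49 kN/m³
Numerator = 11.1 + 11.49·5.0·cos²19.0°·tan33.6° = 11.1 + 11.49·5.0·0.8940·0.6644 = 45.224 kPa
Denominator = 21.3·5.0·sin19.0°·cos19.0° = 21.3·5.0·0.3256·0.9455 = 32.784 kPa
FS = 45.224 / 32.784 = 1.379

FS = 1.38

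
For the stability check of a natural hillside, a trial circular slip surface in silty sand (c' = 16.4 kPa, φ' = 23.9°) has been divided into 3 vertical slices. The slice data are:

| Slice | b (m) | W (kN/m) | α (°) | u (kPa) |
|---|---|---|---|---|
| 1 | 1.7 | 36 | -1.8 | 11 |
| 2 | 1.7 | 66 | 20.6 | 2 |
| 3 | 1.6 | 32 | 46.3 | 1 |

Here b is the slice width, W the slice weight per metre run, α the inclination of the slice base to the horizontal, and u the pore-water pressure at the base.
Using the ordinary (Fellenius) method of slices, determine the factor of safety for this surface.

FS = 3.05

Ordinary method of slices: FS = Σ[c'·Δl_i + (W_i cosα_i − u_i·Δl_i)·tanφ'] / Σ W_i sinα_i, with Δl_i = b_i / cosα_i.
Slice 1: Δl = 1.7/cos(-1.8°) = 1.701 m; N'_1 = 36·cos(-1.8°) − 11·1.701 = 17.3; c'Δl = 27.89; W sinα = -1.1
Slice 2: Δl = 1.7/cos20.6° = 1.816 m; N'_2 = 66·cos20.6° − 2·1.816 = 58.1; c'Δl = 29.78; W sinα = 23.2
Slice 3: Δl = 1.6/cos46.3° = 2.316 m; N'_3 = 32·cos46.3° − 1·2.316 = 19.8; c'Δl = 37.98; W sinα = 23.1
Σc'Δl = 95.7 kN/m; ΣN' = 95.2 kN/m; ΣW sinα = 45.2 kN/m
Resisting = 95.7 + 95.2·tan23.9° = 95.7 + 42.2 = 137.9 kN/m
FS = 137.9 / 45.2 = 3.048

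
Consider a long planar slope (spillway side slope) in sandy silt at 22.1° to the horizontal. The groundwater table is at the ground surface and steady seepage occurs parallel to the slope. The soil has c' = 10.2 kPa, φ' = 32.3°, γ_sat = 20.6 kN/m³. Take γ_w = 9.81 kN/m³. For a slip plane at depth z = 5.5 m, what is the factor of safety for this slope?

With seepage parallel to the slope and the water table at the surface, the effective normal stress on the slip plane uses the buoyant unit weight γ' = γ_sat − γ_w while the driving shear stress uses γ_sat:
FS = [c' + γ' z cos²β tanφ'] / [γ_sat z sinβ cosβ]
γ' = 20.6 − 9.81 = 10.79 kN/m³
Numerator = 10.2 + 10.79·5.5·cos²22.1°·tan32.3° = 10.2 + 10.79·5.5·0.8585·0.6322 = 42.406 kPa
Denominator = 20.6·5.5·sin22.1°·cos22.1° = 20.6·5.5·0.3762·0.9265 = 39.494 kPa
FS = 42.406 / 39.494 = 1.074

FS = 1.07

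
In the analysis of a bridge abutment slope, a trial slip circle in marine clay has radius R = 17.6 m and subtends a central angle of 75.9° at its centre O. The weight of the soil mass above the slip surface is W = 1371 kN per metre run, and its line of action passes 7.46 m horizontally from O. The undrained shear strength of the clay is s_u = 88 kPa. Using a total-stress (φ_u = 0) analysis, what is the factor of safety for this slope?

FS = 3.53

Taking moments about the centre O, the resisting moment is provided by the undrained shear strength acting along the arc:
Arc length L_a = R·θ = 17.6·(75.9°·π/180) = 17.6·1.3247 = 23.31 m
M_R = s_u·L_a·R = 88·23.31·17.6 = 36110.0 kN·m/m
M_D = W·d = 1371·7.46 = 10227.7 kN·m/m
FS = M_R / M_D = 36110.0 / 10227.7 = 3.531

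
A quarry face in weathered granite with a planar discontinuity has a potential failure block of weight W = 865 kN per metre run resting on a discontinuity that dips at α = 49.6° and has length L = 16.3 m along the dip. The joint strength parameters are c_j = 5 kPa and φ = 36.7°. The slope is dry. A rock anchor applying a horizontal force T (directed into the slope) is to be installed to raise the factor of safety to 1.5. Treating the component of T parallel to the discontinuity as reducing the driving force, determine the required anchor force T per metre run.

T = 317 kN/m

Resolving forces along and normal to the sliding plane, with the horizontal anchor force T adding T·sinα to the effective normal force and T·cosα acting up the plane against the driving force:
FS = [c_jL + (W cosα + T sinα) tanφ] / [W sinα − T cosα]
Without the anchor: N' = 560.6 kN/m, driving T_d = 658.7 kN/m, resisting R = 5·16.3 + 560.6·tan36.7° = 499.4 kN/m, FS = 0.76.
Setting FS = 1.5 and solving for T:
1.5·(658.7 − T cos49.6°) = 499.4 + T sin49.6°·tan36.7°
T·(sin49.6°·tan36.7° + 1.5·cos49.6°) = 1.5·658.7 − 499.4
T·(0.7615·0.7454 + 1.5·0.6481) = 988.1 − 499.4 = 488.7
T·1.5398 = 488.7
T = 317.4 kN/m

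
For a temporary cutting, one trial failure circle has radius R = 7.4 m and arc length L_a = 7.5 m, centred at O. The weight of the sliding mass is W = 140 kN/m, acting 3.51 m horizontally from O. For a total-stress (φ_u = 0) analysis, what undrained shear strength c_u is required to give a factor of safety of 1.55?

FS = c_u·L_a·R / (W·d), so c_u = FS·W·d / (L_a·R).
c_u = 1.55·140·3.51 / (7.50·7.4) = 761.7 / 55.50 = 13.72 kPa

c_u = 13.7 kPa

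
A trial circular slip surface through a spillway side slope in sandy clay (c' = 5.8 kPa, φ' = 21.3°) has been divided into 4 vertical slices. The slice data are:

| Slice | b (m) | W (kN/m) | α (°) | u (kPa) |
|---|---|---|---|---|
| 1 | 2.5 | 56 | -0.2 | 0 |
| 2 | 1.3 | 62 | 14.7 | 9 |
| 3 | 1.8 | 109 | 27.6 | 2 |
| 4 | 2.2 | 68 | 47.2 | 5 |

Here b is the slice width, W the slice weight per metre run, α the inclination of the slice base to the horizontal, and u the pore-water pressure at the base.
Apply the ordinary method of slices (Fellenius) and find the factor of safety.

Ordinary method of slices: FS = Σ[c'·Δl_i + (W_i cosα_i − u_i·Δl_i)·tanφ'] / Σ W_i sinα_i, with Δl_i = b_i / cosα_i.
Slice 1: Δl = 2.5/cos(-0.2°) = 2.500 m; N'_1 = 56·cos(-0.2°) − 0·2.500 = 56.0; c'Δl = 14.50; W sinα = -0.2
Slice 2: Δl = 1.3/cos14.7° = 1.344 m; N'_2 = 62·cos14.7° − 9·1.344 = 47.9; c'Δl = 7.80; W sinα = 15.7
Slice 3: Δl = 1.8/cos27.6° = 2.031 m; N'_3 = 109·cos27.6° − 2·2.031 = 92.5; c'Δl = 11.78; W sinα = 50.5
Slice 4: Δl = 2.2/cos47.2° = 3.238 m; N'_4 = 68·cos47.2° − 5·3.238 = 30.0; c'Δl = 18.78; W sinα = 49.9
Σc'Δl = 52.9 kN/m; ΣN' = 226.4 kN/m; ΣW sinα = 115.9 kN/m
Resisting = 52.9 + 226.4·tan21.3° = 52.9 + 88.3 = 141.1 kN/m
FS = 141.1 / 115.9 = 1.217

FS = 1.22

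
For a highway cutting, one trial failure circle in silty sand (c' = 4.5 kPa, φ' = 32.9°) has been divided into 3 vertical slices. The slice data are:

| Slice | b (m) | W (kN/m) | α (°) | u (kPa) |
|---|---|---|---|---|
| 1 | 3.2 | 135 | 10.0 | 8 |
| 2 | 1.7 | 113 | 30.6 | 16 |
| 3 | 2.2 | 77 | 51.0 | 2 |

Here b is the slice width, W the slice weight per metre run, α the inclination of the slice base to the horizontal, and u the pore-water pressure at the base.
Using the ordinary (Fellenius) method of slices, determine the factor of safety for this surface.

FS = 1.26

Ordinary method of slices: FS = Σ[c'·Δl_i + (W_i cosα_i − u_i·Δl_i)·tanφ'] / Σ W_i sinα_i, with Δl_i = b_i / cosα_i.
Slice 1: Δl = 3.2/cos10.0° = 3.249 m; N'_1 = 135·cos10.0° − 8·3.249 = 107.0; c'Δl = 14.62; W sinα = 23.4
Slice 2: Δl = 1.7/cos30.6° = 1.975 m; N'_2 = 113·cos30.6° − 16·1.975 = 65.7; c'Δl = 8.89; W sinα = 57.5
Slice 3: Δl = 2.2/cos51.0° = 3.496 m; N'_3 = 77·cos51.0° − 2·3.496 = 41.5; c'Δl = 15.73; W sinα = 59.8
Σc'Δl = 39.2 kN/m; ΣN' = 214.1 kN/m; ΣW sinα = 140.8 kN/m
Resisting = 39.2 + 214.1·tan32.9° = 39.2 + 138.5 = 177.7 kN/m
FS = 177.7 / 140.8 = 1.262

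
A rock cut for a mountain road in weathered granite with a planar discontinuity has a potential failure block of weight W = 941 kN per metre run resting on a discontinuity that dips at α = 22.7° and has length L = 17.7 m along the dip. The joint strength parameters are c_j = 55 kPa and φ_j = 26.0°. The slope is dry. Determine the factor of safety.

FS = 3.85

Resolving the block weight along and normal to the plane and applying the Mohr–Coulomb strength on the joint:
N' = W cosα = 941·cos22.7° = 868.1 kN/m
Driving force T = W sinα = 941·sin22.7° = 363.1 kN/m
Resisting force R = c_j·L + N'·tanφ_j = 55·17.7 + 868.1·tan26.0° = 973.5 + 423.4 = 1396.9 kN/m
FS = R / T = 1396.9 / 363.1 = 3.847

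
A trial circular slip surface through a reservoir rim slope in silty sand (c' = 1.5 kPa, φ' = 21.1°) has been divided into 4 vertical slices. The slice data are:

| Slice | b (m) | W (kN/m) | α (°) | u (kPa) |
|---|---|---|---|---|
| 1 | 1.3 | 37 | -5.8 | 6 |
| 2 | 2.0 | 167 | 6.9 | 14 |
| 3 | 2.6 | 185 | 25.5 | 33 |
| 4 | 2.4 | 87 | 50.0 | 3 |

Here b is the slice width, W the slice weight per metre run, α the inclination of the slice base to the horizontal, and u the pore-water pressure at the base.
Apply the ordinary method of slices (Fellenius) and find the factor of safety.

Ordinary method of slices: FS = Σ[c'·Δl_i + (W_i cosα_i − u_i·Δl_i)·tanφ'] / Σ W_i sinα_i, with Δl_i = b_i / cosα_i.
Slice 1: Δl = 1.3/cos(-5.8°) = 1.307 m; N'_1 = 37·cos(-5.8°) − 6·1.307 = 29.0; c'Δl = 1.96; W sinα = -3.7
Slice 2: Δl = 2.0/cos6.9° = 2.015 m; N'_2 = 167·cos6.9° − 14·2.015 = 137.6; c'Δl = 3.02; W sinα = 20.1
Slice 3: Δl = 2.6/cos25.5° = 2.881 m; N'_3 = 185·cos25.5° − 33·2.881 = 71.9; c'Δl = 4.32; W sinα = 79.6
Slice 4: Δl = 2.4/cos50.0° = 3.734 m; N'_4 = 87·cos50.0° − 3·3.734 = 44.7; c'Δl = 5.60; W sinα = 66.6
Σc'Δl = 14.9 kN/m; ΣN' = 283.2 kN/m; ΣW sinα = 162.6 kN/m
Resisting = 14.9 + 283.2·tan21.1° = 14.9 + 109.3 = 124.2 kN/m
FS = 124.2 / 162.6 = 0.764

FS = 0.76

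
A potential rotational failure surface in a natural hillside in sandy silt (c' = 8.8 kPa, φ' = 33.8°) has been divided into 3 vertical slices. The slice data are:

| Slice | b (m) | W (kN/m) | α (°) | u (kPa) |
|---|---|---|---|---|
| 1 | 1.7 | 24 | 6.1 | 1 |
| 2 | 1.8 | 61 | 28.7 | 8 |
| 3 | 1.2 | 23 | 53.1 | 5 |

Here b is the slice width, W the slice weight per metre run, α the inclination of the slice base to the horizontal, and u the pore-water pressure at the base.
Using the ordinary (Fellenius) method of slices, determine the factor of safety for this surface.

Ordinary method of slices: FS = Σ[c'·Δl_i + (W_i cosα_i − u_i·Δl_i)·tanφ'] / Σ W_i sinα_i, with Δl_i = b_i / cosα_i.
Slice 1: Δl = 1.7/cos6.1° = 1.710 m; N'_1 = 24·cos6.1° − 1·1.710 = 22.2; c'Δl = 15.05; W sinα = 2.6
Slice 2: Δl = 1.8/cos28.7° = 2.052 m; N'_2 = 61·cos28.7° − 8·2.052 = 37.1; c'Δl = 18.06; W sinα = 29.3
Slice 3: Δl = 1.2/cos53.1° = 1.999 m; N'_3 = 23·cos53.1° − 5·1.999 = 3.8; c'Δl = 17.59; W sinα = 18.4
Σc'Δl = 50.7 kN/m; ΣN' = 63.1 kN/m; ΣW sinα = 50.2 kN/m
Resisting = 50.7 + 63.1·tan33.8° = 50.7 + 42.2 = 92.9 kN/m
FS = 92.9 / 50.2 = 1.849

FS = 1.85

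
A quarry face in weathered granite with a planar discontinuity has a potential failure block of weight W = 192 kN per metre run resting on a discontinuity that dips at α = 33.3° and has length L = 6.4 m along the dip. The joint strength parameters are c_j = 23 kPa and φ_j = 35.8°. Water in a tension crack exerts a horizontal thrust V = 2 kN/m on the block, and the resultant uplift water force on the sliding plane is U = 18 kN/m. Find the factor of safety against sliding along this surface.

Resolving the block weight along and normal to the plane and applying the Mohr–Coulomb strength on the joint:
N' = W cosα − U − V sinα = 192·cos33.3° − 18 − 2·sin33.3° = 141.4 kN/m
Driving force T = W sinα + V cosα = 192·sin33.3° + 2·cos33.3° = 107.1 kN/m
Resisting force R = c_j·L + N'·tanφ_j = 23·6.4 + 141.4·tan35.8° = 147.2 + 102.0 = 249.2 kN/m
FS = R / T = 249.2 / 107.1 = 2.327

FS = 2.33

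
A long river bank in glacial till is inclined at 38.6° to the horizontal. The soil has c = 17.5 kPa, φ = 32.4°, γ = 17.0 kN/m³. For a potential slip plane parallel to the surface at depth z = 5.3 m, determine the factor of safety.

For an infinite slope with a slip plane parallel to the surface (no pore pressure): FS = [c + γz cos²β tanφ] / [γz sinβ cosβ].
γz = 17.0·5.3 = 90.10 kN/m²
Numerator = 17.5 + 90.10·cos²38.6°·tan32.4° = 17.5 + 90.10·0.6108·0.6346 = 52.424 kPa
Denominator = 90.10·sin38.6°·cos38.6° = 90.10·0.6239·0.7815 = 43.930 kPa
FS = 52.424 / 43.930 = 1.193

FS = 1.19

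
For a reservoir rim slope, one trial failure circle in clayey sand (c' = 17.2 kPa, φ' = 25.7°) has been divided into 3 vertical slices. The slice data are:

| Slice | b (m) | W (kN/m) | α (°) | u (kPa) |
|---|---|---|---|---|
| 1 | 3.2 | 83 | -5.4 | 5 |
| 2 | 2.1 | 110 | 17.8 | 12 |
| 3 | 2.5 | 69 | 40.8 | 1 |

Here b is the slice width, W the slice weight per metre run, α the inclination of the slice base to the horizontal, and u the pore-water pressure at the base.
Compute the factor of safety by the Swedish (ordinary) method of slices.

FS = 3.43

Ordinary method of slices: FS = Σ[c'·Δl_i + (W_i cosα_i − u_i·Δl_i)·tanφ'] / Σ W_i sinα_i, with Δl_i = b_i / cosα_i.
Slice 1: Δl = 3.2/cos(-5.4°) = 3.214 m; N'_1 = 83·cos(-5.4°) − 5·3.214 = 66.6; c'Δl = 55.29; W sinα = -7.8
Slice 2: Δl = 2.1/cos17.8° = 2.206 m; N'_2 = 110·cos17.8° − 12·2.206 = 78.3; c'Δl = 37.94; W sinα = 33.6
Slice 3: Δl = 2.5/cos40.8° = 3.303 m; N'_3 = 69·cos40.8° − 1·3.303 = 48.9; c'Δl = 56.80; W sinα = 45.1
Σc'Δl = 150.0 kN/m; ΣN' = 193.8 kN/m; ΣW sinα = 70.9 kN/m
Resisting = 150.0 + 193.8·tan25.7° = 150.0 + 93.2 = 243.3 kN/m
FS = 243.3 / 70.9 = 3.431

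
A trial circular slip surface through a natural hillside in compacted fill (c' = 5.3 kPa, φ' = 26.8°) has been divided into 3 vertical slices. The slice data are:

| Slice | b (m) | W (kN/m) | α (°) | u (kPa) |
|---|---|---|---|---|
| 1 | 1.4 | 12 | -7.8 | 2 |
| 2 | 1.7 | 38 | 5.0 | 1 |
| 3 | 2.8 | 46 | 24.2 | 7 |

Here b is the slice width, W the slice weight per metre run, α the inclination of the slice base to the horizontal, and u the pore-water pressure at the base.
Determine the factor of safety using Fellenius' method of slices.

FS = 3.21

Ordinary method of slices: FS = Σ[c'·Δl_i + (W_i cosα_i − u_i·Δl_i)·tanφ'] / Σ W_i sinα_i, with Δl_i = b_i / cosα_i.
Slice 1: Δl = 1.4/cos(-7.8°) = 1.413 m; N'_1 = 12·cos(-7.8°) − 2·1.413 = 9.1; c'Δl = 7.49; W sinα = -1.6
Slice 2: Δl = 1.7/cos5.0° = 1.706 m; N'_2 = 38·cos5.0° − 1·1.706 = 36.1; c'Δl = 9.04; W sinα = 3.3
Slice 3: Δl = 2.8/cos24.2° = 3.070 m; N'_3 = 46·cos24.2° − 7·3.070 = 20.5; c'Δl = 16.27; W sinα = 18.9
Σc'Δl = 32.8 kN/m; ΣN' = 65.7 kN/m; ΣW sinα = 20.5 kN/m
Resisting = 32.8 + 65.7·tan26.8° = 32.8 + 33.2 = 66.0 kN/m
FS = 66.0 / 20.5 = 3.212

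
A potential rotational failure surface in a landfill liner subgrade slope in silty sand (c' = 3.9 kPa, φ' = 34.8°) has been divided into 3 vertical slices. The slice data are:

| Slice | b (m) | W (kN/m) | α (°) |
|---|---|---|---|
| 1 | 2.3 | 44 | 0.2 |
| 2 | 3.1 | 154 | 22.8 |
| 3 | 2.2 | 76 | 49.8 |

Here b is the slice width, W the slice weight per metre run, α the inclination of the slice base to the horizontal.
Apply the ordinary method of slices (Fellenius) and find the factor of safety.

FS = 1.69

Ordinary method of slices: FS = Σ[c'·Δl_i + (W_i cosα_i)·tanφ'] / Σ W_i sinα_i, with Δl_i = b_i / cosα_i.
Slice 1: Δl = 2.3/cos0.2° = 2.300 m; N'_1 = 44·cos0.2° = 44.0; c'Δl = 8.97; W sinα = 0.2
Slice 2: Δl = 3.1/cos22.8° = 3.363 m; N'_2 = 154·cos22.8° = 142.0; c'Δl = 13.11; W sinα = 59.7
Slice 3: Δl = 2.2/cos49.8° = 3.408 m; N'_3 = 76·cos49.8° = 49.1; c'Δl = 13.29; W sinα = 58.0
Σc'Δl = 35.4 kN/m; ΣN' = 235.0 kN/m; ΣW sinα = 117.9 kN/m
Resisting = 35.4 + 235.0·tan34.8° = 35.4 + 163.3 = 198.7 kN/m
FS = 198.7 / 117.9 = 1.686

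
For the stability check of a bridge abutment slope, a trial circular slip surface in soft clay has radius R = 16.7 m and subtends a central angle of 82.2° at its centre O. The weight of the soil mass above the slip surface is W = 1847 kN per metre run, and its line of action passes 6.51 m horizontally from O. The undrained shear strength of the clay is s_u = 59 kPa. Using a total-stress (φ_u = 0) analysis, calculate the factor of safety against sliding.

Taking moments about the centre O, the resisting moment is provided by the undrained shear strength acting along the arc:
Arc length L_a = R·θ = 16.7·(82.2°·π/180) = 16.7·1.4347 = 23.96 m
M_R = s_u·L_a·R = 59·23.96·16.7 = 23606.6 kN·m/m
M_D = W·d = 1847·6.51 = 12024.0 kN·m/m
FS = M_R / M_D = 23606.6 / 12024.0 = 1.963

FS = 1.96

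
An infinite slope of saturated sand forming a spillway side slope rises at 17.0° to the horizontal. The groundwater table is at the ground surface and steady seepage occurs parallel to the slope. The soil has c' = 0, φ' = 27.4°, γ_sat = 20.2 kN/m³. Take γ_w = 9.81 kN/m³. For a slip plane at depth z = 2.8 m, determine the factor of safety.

With seepage parallel to the slope and the water table at the surface, the effective normal stress on the slip plane uses the buoyant unit weight γ' = γ_sat − γ_w while the driving shear stress uses γ_sat:
FS = [c' + γ' z cos²β tanφ'] / [γ_sat z sinβ cosβ]
(For c' = 0 this reduces to FS = (γ'/γ_sat)·tanφ'/tanβ.)
γ' = 20.2 − 9.81 = 10.39 kN/m³
Numerator = 0.0 + 10.39·2.8·cos²17.0°·tan27.4° = 0.0 + 10.39·2.8·0.9145·0.5184 = 13.791 kPa
Denominator = 20.2·2.8·sin17.0°·cos17.0° = 20.2·2.8·0.2924·0.9563 = 15.814 kPa
FS = 13.791 / 15.814 = 0.872

FS = 0.87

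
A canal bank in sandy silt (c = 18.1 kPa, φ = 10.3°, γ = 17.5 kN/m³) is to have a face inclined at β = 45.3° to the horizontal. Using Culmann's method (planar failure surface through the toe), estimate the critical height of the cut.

H_c = 16.00 m

Culmann's analysis gives the critical failure plane at α_cr = (β + φ)/2 = (45.3 + 10.3)/2 = 27.8°, and the critical height
H_c = (4c/γ) · sinβ cosφ / [1 − cos(β − φ)]
    = (4·18.1/17.5) · sin45.3°·cos10.3° / [1 − cos(35.0°)]
    = 4.137 · 0.7108·0.9839 / [1 − 0.8192]
    = 4.137 · 0.6993 / 0.1808
    = 16.00 m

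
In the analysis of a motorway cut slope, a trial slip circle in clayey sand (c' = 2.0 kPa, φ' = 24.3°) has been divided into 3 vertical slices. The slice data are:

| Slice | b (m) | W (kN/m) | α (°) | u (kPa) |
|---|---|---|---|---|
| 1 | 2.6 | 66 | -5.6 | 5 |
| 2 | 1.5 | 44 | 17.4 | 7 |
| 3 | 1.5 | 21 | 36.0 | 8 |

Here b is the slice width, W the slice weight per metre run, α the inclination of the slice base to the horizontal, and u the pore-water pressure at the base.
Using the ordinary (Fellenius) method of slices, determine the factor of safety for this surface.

Ordinary method of slices: FS = Σ[c'·Δl_i + (W_i cosα_i − u_i·Δl_i)·tanφ'] / Σ W_i sinα_i, with Δl_i = b_i / cosα_i.
Slice 1: Δl = 2.6/cos(-5.6°) = 2.612 m; N'_1 = 66·cos(-5.6°) − 5·2.612 = 52.6; c'Δl = 5.22; W sinα = -6.4
Slice 2: Δl = 1.5/cos17.4° = 1.572 m; N'_2 = 44·cos17.4° − 7·1.572 = 31.0; c'Δl = 3.14; W sinα = 13.2
Slice 3: Δl = 1.5/cos36.0° = 1.854 m; N'_3 = 21·cos36.0° − 8·1.854 = 2.2; c'Δl = 3.71; W sinα = 12.3
Σc'Δl = 12.1 kN/m; ΣN' = 85.8 kN/m; ΣW sinα = 19.1 kN/m
Resisting = 12.1 + 85.8·tan24.3° = 12.1 + 38.7 = 50.8 kN/m
FS = 50.8 / 19.1 = 2.665

FS = 2.67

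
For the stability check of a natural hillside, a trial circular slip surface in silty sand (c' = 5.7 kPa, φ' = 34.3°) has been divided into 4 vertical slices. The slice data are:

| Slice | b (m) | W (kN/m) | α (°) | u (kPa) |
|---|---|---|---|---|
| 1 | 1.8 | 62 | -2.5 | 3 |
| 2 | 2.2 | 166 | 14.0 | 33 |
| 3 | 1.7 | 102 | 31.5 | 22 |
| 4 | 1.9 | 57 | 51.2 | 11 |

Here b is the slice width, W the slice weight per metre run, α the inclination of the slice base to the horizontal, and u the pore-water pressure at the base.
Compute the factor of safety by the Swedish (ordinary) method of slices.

Ordinary method of slices: FS = Σ[c'·Δl_i + (W_i cosα_i − u_i·Δl_i)·tanφ'] / Σ W_i sinα_i, with Δl_i = b_i / cosα_i.
Slice 1: Δl = 1.8/cos(-2.5°) = 1.802 m; N'_1 = 62·cos(-2.5°) − 3·1.802 = 56.5; c'Δl = 10.27; W sinα = -2.7
Slice 2: Δl = 2.2/cos14.0° = 2.267 m; N'_2 = 166·cos14.0° − 33·2.267 = 86.2; c'Δl = 12.92; W sinα = 40.2
Slice 3: Δl = 1.7/cos31.5° = 1.994 m; N'_3 = 102·cos31.5° − 22·1.994 = 43.1; c'Δl = 11.36; W sinα = 53.3
Slice 4: Δl = 1.9/cos51.2° = 3.032 m; N'_4 = 57·cos51.2° − 11·3.032 = 2.4; c'Δl = 17.28; W sinα = 44.4
Σc'Δl = 51.8 kN/m; ΣN' = 188.2 kN/m; ΣW sinα = 135.2 kN/m
Resisting = 51.8 + 188.2·tan34.3° = 51.8 + 128.4 = 180.3 kN/m
FS = 180.3 / 135.2 = 1.334

FS = 1.33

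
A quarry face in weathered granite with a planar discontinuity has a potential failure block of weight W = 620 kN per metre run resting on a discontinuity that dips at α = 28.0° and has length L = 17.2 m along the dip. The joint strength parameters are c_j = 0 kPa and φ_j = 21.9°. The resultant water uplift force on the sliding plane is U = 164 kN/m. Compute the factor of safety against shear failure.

Resolving the block weight along and normal to the plane and applying the Mohr–Coulomb strength on the joint:
N' = W cosα − U = 620·cos28.0° − 164 = 383.4 kN/m
Driving force T = W sinα = 620·sin28.0° = 291.1 kN/m
Resisting force R = c_j·L + N'·tanφ_j = 0·17.2 + 383.4·tan21.9° = 0.0 + 154.1 = 154.1 kN/m
FS = R / T = 154.1 / 291.1 = 0.530

FS = 0.53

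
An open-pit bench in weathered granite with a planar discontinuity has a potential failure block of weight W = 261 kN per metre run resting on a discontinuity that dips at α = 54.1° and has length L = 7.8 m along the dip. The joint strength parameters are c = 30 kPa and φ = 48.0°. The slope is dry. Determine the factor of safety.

Resolving the block weight along and normal to the plane and applying the Mohr–Coulomb strength on the joint:
N' = W cosα = 261·cos54.1° = 153.0 kN/m
Driving force T = W sinα = 261·sin54.1° = 211.4 kN/m
Resisting force R = c·L + N'·tanφ = 30·7.8 + 153.0·tan48.0° = 234.0 + 170.0 = 404.0 kN/m
FS = R / T = 404.0 / 211.4 = 1.911

FS = 1.91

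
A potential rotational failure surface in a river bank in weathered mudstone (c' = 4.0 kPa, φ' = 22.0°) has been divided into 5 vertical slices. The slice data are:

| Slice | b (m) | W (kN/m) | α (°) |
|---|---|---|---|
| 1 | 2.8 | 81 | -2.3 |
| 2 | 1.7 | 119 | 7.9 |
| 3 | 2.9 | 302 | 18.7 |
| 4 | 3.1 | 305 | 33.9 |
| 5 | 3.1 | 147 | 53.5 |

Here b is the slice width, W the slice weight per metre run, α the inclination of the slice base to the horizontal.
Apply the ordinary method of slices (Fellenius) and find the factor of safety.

FS = 1.00

Ordinary method of slices: FS = Σ[c'·Δl_i + (W_i cosα_i)·tanφ'] / Σ W_i sinα_i, with Δl_i = b_i / cosα_i.
Slice 1: Δl = 2.8/cos(-2.3°) = 2.802 m; N'_1 = 81·cos(-2.3°) = 80.9; c'Δl = 11.21; W sinα = -3.3
Slice 2: Δl = 1.7/cos7.9° = 1.716 m; N'_2 = 119·cos7.9° = 117.9; c'Δl = 6.87; W sinα = 16.4
Slice 3: Δl = 2.9/cos18.7° = 3.062 m; N'_3 = 302·cos18.7° = 286.1; c'Δl = 12.25; W sinα = 96.8
Slice 4: Δl = 3.1/cos33.9° = 3.735 m; N'_4 = 305·cos33.9° = 253.2; c'Δl = 14.94; W sinα = 170.1
Slice 5: Δl = 3.1/cos53.5° = 5.212 m; N'_5 = 147·cos53.5° = 87.4; c'Δl = 20.85; W sinα = 118.2
Σc'Δl = 66.1 kN/m; ΣN' = 825.5 kN/m; ΣW sinα = 398.2 kN/m
Resisting = 66.1 + 825.5·tan22.0° = 66.1 + 333.5 = 399.6 kN/m
FS = 399.6 / 398.2 = 1.004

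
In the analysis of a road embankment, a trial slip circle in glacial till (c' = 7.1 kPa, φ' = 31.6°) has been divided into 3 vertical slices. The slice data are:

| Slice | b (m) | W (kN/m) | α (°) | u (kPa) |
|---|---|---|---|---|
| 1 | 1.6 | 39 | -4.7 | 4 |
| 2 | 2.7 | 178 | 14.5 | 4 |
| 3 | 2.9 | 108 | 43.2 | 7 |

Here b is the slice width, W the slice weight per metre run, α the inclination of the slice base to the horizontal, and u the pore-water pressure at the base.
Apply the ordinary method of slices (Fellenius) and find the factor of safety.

FS = 1.82

Ordinary method of slices: FS = Σ[c'·Δl_i + (W_i cosα_i − u_i·Δl_i)·tanφ'] / Σ W_i sinα_i, with Δl_i = b_i / cosα_i.
Slice 1: Δl = 1.6/cos(-4.7°) = 1.605 m; N'_1 = 39·cos(-4.7°) − 4·1.605 = 32.4; c'Δl = 11.40; W sinα = -3.2
Slice 2: Δl = 2.7/cos14.5° = 2.789 m; N'_2 = 178·cos14.5° − 4·2.789 = 161.2; c'Δl = 19.80; W sinα = 44.6
Slice 3: Δl = 2.9/cos43.2° = 3.978 m; N'_3 = 108·cos43.2° − 7·3.978 = 50.9; c'Δl = 28.25; W sinα = 73.9
Σc'Δl = 59.4 kN/m; ΣN' = 244.5 kN/m; ΣW sinα = 115.3 kN/m
Resisting = 59.4 + 244.5·tan31.6° = 59.4 + 150.4 = 209.9 kN/m
FS = 209.9 / 115.3 = 1.820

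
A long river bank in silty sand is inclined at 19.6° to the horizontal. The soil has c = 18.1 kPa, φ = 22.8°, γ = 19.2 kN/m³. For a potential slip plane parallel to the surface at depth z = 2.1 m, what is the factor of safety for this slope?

FS = 2.60

For an infinite slope with a slip plane parallel to the surface (no pore pressure): FS = [c + γz cos²β tanφ] / [γz sinβ cosβ].
γz = 19.2·2.1 = 40.32 kN/m²
Numerator = 18.1 + 40.32·cos²19.6°·tan22.8° = 18.1 + 40.32·0.8875·0.4204 = 33.142 kPa
Denominator = 40.32·sin19.6°·cos19.6° = 40.32·0.3355·0.9421 = 12.742 kPa
FS = 33.142 / 12.742 = 2.601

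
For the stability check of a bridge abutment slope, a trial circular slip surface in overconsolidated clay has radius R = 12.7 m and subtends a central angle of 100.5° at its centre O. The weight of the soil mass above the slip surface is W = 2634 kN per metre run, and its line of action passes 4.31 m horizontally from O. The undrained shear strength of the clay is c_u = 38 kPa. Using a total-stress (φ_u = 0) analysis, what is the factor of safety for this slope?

FS = 0.95

Taking moments about the centre O, the resisting moment is provided by the undrained shear strength acting along the arc:
Arc length L_a = R·θ = 12.7·(100.5°·π/180) = 12.7·1.7541 = 22.28 m
M_R = c_u·L_a·R = 38·22.28·12.7 = 10750.6 kN·m/m
M_D = W·d = 2634·4.31 = 11352.5 kN·m/m
FS = M_R / M_D = 10750.6 / 11352.5 = 0.947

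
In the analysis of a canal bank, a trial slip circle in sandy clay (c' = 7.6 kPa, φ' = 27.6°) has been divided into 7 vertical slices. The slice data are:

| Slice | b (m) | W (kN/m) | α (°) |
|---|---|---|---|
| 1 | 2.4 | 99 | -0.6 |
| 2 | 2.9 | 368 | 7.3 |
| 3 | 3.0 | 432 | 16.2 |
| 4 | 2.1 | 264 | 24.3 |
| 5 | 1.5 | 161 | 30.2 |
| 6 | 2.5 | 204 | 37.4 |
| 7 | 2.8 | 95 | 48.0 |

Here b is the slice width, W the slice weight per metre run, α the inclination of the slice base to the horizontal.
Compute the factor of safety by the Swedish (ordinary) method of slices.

FS = 1.68

Ordinary method of slices: FS = Σ[c'·Δl_i + (W_i cosα_i)·tanφ'] / Σ W_i sinα_i, with Δl_i = b_i / cosα_i.
Slice 1: Δl = 2.4/cos(-0.6°) = 2.400 m; N'_1 = 99·cos(-0.6°) = 99.0; c'Δl = 18.24; W sinα = -1.0
Slice 2: Δl = 2.9/cos7.3° = 2.924 m; N'_2 = 368·cos7.3° = 365.0; c'Δl = 22.22; W sinα = 46.8
Slice 3: Δl = 3.0/cos16.2° = 3.124 m; N'_3 = 432·cos16.2° = 414.8; c'Δl = 23.74; W sinα = 120.5
Slice 4: Δl = 2.1/cos24.3° = 2.304 m; N'_4 = 264·cos24.3° = 240.6; c'Δl = 17.51; W sinα = 108.6
Slice 5: Δl = 1.5/cos30.2° = 1.736 m; N'_5 = 161·cos30.2° = 139.1; c'Δl = 13.19; W sinα = 81.0
Slice 6: Δl = 2.5/cos37.4° = 3.147 m; N'_6 = 204·cos37.4° = 162.1; c'Δl = 23.92; W sinα = 123.9
Slice 7: Δl = 2.8/cos48.0° = 4.185 m; N'_7 = 95·cos48.0° = 63.6; c'Δl = 31.80; W sinα = 70.6
Σc'Δl = 150.6 kN/m; ΣN' = 1484.2 kN/m; ΣW sinα = 550.4 kN/m
Resisting = 150.6 + 1484.2·tan27.6° = 150.6 + 775.9 = 926.6 kN/m
FS = 926.6 / 550.4 = 1.684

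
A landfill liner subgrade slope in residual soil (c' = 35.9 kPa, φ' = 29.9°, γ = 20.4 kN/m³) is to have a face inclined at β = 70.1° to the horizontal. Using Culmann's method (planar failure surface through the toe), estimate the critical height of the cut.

H_c = 24.29 m

Culmann's analysis gives the critical failure plane at α_cr = (β + φ')/2 = (70.1 + 29.9)/2 = 50.0°, and the critical height
H_c = (4c'/γ) · sinβ cosφ' / [1 − cos(β − φ')]
    = (4·35.9/20.4) · sin70.1°·cos29.9° / [1 − cos(40.2°)]
    = 7.039 · 0.9403·0.8669 / [1 − 0.7638]
    = 7.039 · 0.8151 / 0.2362
    = 24.29 m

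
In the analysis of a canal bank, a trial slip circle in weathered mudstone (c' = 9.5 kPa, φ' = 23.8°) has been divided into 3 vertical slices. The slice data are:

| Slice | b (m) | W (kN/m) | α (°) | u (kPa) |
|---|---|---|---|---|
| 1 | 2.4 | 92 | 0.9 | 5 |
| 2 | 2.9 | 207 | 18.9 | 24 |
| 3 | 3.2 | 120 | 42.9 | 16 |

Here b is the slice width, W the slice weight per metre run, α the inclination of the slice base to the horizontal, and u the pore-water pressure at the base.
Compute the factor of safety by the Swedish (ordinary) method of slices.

Ordinary method of slices: FS = Σ[c'·Δl_i + (W_i cosα_i − u_i·Δl_i)·tanφ'] / Σ W_i sinα_i, with Δl_i = b_i / cosα_i.
Slice 1: Δl = 2.4/cos0.9° = 2.400 m; N'_1 = 92·cos0.9° − 5·2.400 = 80.0; c'Δl = 22.80; W sinα = 1.4
Slice 2: Δl = 2.9/cos18.9° = 3.065 m; N'_2 = 207·cos18.9° − 24·3.065 = 122.3; c'Δl = 29.12; W sinα = 67.1
Slice 3: Δl = 3.2/cos42.9° = 4.368 m; N'_3 = 120·cos42.9° − 16·4.368 = 18.0; c'Δl = 41.50; W sinα = 81.7
Σc'Δl = 93.4 kN/m; ΣN' = 220.3 kN/m; ΣW sinα = 150.2 kN/m
Resisting = 93.4 + 220.3·tan23.8° = 93.4 + 97.2 = 190.6 kN/m
FS = 190.6 / 150.2 = 1.269

FS = 1.27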